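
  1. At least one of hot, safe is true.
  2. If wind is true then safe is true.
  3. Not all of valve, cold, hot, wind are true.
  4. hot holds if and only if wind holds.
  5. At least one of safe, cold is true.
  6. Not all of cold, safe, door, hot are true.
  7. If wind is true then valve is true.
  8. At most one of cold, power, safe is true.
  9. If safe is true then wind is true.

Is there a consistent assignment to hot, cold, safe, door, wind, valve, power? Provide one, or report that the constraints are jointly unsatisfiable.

hot = True, cold = False, safe = True, door = True, wind = True, valve = True, power = False

  (1) {hot, safe}: 2 true — at least one ✓
  (2) wind=T ⇒ safe: T ✓
  (3) {valve, cold, hot, wind}: 3/4 true — not all ✓
  (4) hot=T, wind=T — same ✓
  (5) {safe, cold}: 1 true — at least one ✓
  (6) {cold, safe, door, hot}: 3/4 true — not all ✓
  (7) wind=T ⇒ valve: T ✓
  (8) {cold, power, safe}: 1 true — at most one ✓
  (9) safe=T ⇒ wind: T ✓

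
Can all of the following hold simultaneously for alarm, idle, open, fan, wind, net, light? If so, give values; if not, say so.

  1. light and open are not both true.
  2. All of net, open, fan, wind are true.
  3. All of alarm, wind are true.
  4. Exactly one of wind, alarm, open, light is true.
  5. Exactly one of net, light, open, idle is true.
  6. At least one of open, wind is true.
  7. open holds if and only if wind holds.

Unsatisfiable — no assignment works.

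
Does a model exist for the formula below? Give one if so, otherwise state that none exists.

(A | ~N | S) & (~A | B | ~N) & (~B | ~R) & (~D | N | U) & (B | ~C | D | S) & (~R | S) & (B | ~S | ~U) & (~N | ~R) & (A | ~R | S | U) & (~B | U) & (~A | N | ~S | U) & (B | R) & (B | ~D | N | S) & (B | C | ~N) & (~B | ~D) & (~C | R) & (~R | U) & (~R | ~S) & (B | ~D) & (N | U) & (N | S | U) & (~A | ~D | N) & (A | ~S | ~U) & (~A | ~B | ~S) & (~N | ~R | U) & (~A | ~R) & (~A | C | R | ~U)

B = True; S = False; A = False; N = False; R = False; D = False; U = True; C = False

Try B = False:
  (B | R) forces R = True.
  (~R | S) forces S = True.
  clause (~R | ~S) is falsified — backtrack.
So B = True.
  then (~B | ~R) forces R = False.
  then (~B | U) forces U = True.
  then (~B | ~D) forces D = False.
  then (~C | R) forces C = False.
  then (~A | C | R | ~U) forces A = False.
  then (A | ~S | ~U) forces S = False.
  then (A | ~N | S) forces N = False.
All clauses satisfied.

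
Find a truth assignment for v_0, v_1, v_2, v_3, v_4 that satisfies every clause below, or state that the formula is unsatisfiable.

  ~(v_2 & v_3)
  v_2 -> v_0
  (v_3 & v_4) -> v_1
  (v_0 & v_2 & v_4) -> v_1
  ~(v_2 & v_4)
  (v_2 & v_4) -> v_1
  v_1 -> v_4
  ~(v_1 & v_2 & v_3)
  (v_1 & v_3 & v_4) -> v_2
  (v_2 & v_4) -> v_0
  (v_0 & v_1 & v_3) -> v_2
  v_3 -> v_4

Set v_0 = True.
Set v_1 = False.
Set v_2 = True.
  then (~v_2 | ~v_3) forces v_3 = False.
  then (~v_2 | ~v_4) forces v_4 = False.
All clauses satisfied.

v_0 = True, v_1 = False, v_2 = True, v_3 = False, v_4 = False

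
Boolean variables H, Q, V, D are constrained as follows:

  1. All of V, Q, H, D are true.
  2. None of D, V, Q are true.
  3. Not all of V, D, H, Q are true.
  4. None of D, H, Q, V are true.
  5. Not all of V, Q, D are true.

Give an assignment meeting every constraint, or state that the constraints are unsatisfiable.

Unsatisfiable

Case H = True:
  Constraint (4) is violated (H=T) — contradiction.
Case H = False:
  Constraint (1) is violated (H=F) — contradiction.
Both cases fail — unsatisfiable.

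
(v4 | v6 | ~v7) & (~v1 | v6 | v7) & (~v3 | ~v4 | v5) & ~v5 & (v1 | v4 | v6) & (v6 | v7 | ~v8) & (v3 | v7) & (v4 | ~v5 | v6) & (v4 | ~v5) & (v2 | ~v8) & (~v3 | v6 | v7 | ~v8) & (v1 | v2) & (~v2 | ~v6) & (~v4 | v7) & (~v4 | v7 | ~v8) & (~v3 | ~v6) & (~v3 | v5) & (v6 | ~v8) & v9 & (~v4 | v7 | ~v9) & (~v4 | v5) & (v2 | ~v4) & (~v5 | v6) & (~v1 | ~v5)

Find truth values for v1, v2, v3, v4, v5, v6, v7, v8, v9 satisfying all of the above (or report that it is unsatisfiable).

v1 = True, v2 = False, v3 = False, v4 = False, v5 = False, v6 = True, v7 = True, v8 = False, v9 = True

Unit clause (~v5) forces v5 = False.
In (~v3 | v5) only ~v3 is left, so v3 = False.
Unit clause (v9) forces v9 = True.
In (~v4 | v5) only ~v4 is left, so v4 = False.
In (v3 | v7) only v7 is left, so v7 = True.
In (v4 | v6 | ~v7) only v6 is left, so v6 = True.
In (~v2 | ~v6) only ~v2 is left, so v2 = False.
In (v2 | ~v8) only ~v8 is left, so v8 = False.
In (v1 | v2) only v1 is left, so v1 = True.
All clauses satisfied.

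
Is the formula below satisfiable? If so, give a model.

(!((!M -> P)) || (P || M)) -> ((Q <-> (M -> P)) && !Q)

P=F; Q=F; M=T

  (!((!M -> P)) || (P || M)) -> ((Q <-> (M -> P)) && !Q) = True
    !((!M -> P)) || (P || M) = True
      !((!M -> P)) = False
        !M -> P = True
          !M = False
      P || M = True
    (Q <-> (M -> P)) && !Q = True
      Q <-> (M -> P) = True
        M -> P = False
      !Q = True
The formula evaluates to True.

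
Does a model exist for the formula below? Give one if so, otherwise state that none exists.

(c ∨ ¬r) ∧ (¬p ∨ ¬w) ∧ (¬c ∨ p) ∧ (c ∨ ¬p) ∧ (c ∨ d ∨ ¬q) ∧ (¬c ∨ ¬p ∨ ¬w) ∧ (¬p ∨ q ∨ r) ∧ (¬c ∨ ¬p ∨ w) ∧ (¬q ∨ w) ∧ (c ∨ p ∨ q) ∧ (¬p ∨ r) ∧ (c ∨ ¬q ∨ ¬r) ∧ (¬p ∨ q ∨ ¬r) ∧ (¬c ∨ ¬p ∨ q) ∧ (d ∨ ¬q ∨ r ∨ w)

Try p = True:
  (¬p ∨ ¬w) forces w = False.
  (c ∨ ¬p) forces c = True.
  clause (¬c ∨ ¬p ∨ w) is falsified — backtrack.
So p = False.
  then (¬c ∨ p) forces c = False.
  then (c ∨ p ∨ q) forces q = True.
  then (c ∨ ¬q ∨ ¬r) forces r = False.
  then (c ∨ d ∨ ¬q) forces d = True.
  then (¬q ∨ w) forces w = True.
All clauses satisfied.

p = False, d = True, w = True, c = False, q = True, r = False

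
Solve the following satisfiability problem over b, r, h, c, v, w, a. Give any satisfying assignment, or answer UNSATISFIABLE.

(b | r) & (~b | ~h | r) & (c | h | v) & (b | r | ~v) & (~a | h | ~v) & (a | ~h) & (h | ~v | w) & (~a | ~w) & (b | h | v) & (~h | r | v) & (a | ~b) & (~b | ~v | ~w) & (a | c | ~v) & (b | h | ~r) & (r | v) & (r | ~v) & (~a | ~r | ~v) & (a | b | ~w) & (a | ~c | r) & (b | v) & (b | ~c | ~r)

b = True, r = True, h = True, c = True, v = False, w = False, a = True

Set b = True.
  then (a | ~b) forces a = True.
  then (~a | ~w) forces w = False.
Try r = False:
  (~b | ~h | r) forces h = False.
  (~a | h | ~v) forces v = False.
  clause (r | v) is falsified — backtrack.
So r = True.
  then (~a | ~r | ~v) forces v = False.
Set h = True.
Set c = True.
All clauses satisfied.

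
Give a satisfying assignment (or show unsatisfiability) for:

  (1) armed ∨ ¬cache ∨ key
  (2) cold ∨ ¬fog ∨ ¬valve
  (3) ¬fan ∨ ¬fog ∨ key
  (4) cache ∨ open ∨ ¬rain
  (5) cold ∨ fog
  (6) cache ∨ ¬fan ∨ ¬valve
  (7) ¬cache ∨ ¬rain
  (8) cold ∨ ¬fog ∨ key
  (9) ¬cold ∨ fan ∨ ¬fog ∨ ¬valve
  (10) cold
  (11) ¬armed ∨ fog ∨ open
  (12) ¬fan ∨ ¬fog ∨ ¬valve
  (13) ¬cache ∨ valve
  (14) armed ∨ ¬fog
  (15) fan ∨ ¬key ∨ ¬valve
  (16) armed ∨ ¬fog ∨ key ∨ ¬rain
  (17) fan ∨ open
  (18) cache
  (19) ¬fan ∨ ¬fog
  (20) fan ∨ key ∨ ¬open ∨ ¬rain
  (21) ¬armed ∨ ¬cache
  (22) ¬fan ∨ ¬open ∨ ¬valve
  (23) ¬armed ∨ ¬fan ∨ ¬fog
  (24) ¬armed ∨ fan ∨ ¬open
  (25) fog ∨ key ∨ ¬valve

Unit clause (cold) forces cold = True.
Unit clause (cache) forces cache = True.
In (¬armed ∨ ¬cache) only ¬armed is left, so armed = False.
In (armed ∨ ¬cache ∨ key) only key is left, so key = True.
In (¬cache ∨ ¬rain) only ¬rain is left, so rain = False.
In (¬cache ∨ valve) only valve is left, so valve = True.
In (armed ∨ ¬fog) only ¬fog is left, so fog = False.
In (fan ∨ ¬key ∨ ¬valve) only fan is left, so fan = True.
In (¬fan ∨ ¬open ∨ ¬valve) only ¬open is left, so open = False.
All clauses satisfied.

cache=T, armed=F, cold=T, rain=F, fan=T, open=F, fog=F, valve=T, key=T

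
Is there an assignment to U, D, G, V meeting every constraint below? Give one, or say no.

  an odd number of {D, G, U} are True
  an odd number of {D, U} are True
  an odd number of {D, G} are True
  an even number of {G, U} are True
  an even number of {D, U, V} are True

U: False, D: True, G: False, V: True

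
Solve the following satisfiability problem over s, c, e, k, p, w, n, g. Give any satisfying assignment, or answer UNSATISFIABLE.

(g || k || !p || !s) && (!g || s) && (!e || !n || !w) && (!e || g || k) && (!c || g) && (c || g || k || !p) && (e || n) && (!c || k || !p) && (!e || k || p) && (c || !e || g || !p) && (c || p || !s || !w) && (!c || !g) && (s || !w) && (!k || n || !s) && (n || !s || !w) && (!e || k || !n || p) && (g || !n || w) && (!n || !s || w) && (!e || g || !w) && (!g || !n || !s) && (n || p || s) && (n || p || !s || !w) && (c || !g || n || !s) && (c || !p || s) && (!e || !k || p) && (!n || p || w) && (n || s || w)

s = True, c = False, e = False, k = True, p = True, w = True, n = True, g = False

Try s = False:
  (!g || s) forces g = False.
  (!c || g) forces c = False.
  (s || !w) forces w = False.
  (g || !n || w) forces n = False.
  clause (n || s || w) is falsified — backtrack.
So s = True.
Set c = False.
Set e = False.
  then (e || n) forces n = True.
  then (!n || !s || w) forces w = True.
  then (!g || !n || !s) forces g = False.
  then (c || p || !s || !w) forces p = True.
  then (g || k || !p || !s) forces k = True.
All clauses satisfied.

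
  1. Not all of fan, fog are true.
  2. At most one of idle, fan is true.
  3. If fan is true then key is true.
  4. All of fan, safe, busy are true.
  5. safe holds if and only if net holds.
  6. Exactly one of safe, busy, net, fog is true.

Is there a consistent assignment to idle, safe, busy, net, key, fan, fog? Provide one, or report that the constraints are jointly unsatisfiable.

The formula is unsatisfiable.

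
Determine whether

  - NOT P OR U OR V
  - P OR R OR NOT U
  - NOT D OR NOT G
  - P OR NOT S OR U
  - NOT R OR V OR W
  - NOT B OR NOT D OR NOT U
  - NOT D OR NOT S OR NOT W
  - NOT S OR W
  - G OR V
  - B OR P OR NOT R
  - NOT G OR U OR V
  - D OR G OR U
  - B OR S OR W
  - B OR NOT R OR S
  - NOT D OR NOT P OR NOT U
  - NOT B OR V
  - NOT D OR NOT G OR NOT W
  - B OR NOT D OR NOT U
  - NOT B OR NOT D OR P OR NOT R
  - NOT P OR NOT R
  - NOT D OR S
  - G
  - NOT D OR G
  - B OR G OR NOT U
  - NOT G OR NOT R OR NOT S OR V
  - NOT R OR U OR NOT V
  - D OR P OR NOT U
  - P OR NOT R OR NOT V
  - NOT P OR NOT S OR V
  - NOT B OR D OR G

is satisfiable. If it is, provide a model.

Unit clause (G) forces G = True.
In (NOT D OR NOT G) only NOT D is left, so D = False.
Set W = True.
Try R = True:
  (NOT P OR NOT R) forces P = False.
  (B OR P OR NOT R) forces B = True.
  (NOT B OR V) forces V = True.
  clause (P OR NOT R OR NOT V) is falsified — backtrack.
So R = False.
Set B = False.
Set V = True.
Set U = True.
  then (P OR R OR NOT U) forces P = True.
Set S = False.
All clauses satisfied.

W = True; R = False; D = False; B = False; V = True; U = True; G = True; P = True; S = False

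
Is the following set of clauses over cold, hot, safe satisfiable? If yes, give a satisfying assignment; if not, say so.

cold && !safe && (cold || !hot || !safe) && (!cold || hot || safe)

cold = True, hot = True, safe = False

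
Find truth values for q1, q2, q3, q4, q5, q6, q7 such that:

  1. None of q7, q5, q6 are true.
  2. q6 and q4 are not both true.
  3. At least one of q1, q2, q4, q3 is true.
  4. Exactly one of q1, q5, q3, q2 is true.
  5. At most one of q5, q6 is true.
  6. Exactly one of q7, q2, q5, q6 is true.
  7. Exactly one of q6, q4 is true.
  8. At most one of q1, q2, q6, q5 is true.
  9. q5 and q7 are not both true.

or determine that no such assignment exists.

q1 = False, q2 = True, q3 = False, q4 = True, q5 = False, q6 = False, q7 = False

  (1) {q7, q5, q6}: 0 true — none ✓
  (2) q6=F, q4=T — not both ✓
  (3) {q1, q2, q4, q3}: 2 true — at least one ✓
  (4) {q1, q5, q3, q2}: 1 true — exactly one ✓
  (5) {q5, q6}: 0 true — at most one ✓
  (6) {q7, q2, q5, q6}: 1 true — exactly one ✓
  (7) {q6, q4}: 1 true — exactly one ✓
  (8) {q1, q2, q6, q5}: 1 true — at most one ✓
  (9) q5=F, q7=F — not both ✓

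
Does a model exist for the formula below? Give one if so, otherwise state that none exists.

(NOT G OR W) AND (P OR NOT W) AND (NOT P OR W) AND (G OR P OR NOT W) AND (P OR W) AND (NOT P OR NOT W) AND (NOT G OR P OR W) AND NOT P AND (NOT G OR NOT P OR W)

No satisfying assignment exists.

Case P = True:
  Clause (NOT P) is falsified — contradiction.
Case P = False:
  (P OR NOT W) forces W = False.
  Clause (P OR W) is falsified — contradiction.
Both cases fail, so the formula is unsatisfiable.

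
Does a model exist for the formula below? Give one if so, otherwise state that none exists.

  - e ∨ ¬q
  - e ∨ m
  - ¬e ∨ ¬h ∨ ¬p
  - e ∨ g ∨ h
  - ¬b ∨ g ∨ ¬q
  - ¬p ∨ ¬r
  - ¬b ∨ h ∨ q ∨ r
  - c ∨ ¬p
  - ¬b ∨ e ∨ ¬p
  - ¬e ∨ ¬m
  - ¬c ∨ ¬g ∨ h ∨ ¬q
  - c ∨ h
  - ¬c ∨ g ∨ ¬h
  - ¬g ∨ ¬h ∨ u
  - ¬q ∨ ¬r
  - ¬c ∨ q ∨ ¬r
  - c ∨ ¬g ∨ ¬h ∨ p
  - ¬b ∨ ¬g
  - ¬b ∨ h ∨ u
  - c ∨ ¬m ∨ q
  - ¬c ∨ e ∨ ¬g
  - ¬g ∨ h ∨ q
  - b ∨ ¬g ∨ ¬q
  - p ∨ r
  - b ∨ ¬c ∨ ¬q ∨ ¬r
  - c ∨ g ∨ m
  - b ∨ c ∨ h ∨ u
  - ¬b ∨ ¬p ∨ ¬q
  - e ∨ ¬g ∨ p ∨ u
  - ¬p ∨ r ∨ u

Set h = False.
  then (c ∨ h) forces c = True.
Try r = True:
  (¬p ∨ ¬r) forces p = False.
  (¬q ∨ ¬r) forces q = False.
  clause (¬c ∨ q ∨ ¬r) is falsified — backtrack.
So r = False.
  then (p ∨ r) forces p = True.
  then (¬p ∨ r ∨ u) forces u = True.
Set q = False.
  then (¬b ∨ h ∨ q ∨ r) forces b = False.
  then (¬g ∨ h ∨ q) forces g = False.
  then (e ∨ g ∨ h) forces e = True.
  then (¬e ∨ ¬m) forces m = False.
All clauses satisfied.

h = False; r = False; u = True; p = True; q = False; g = False; c = True; e = True; b = False; m = False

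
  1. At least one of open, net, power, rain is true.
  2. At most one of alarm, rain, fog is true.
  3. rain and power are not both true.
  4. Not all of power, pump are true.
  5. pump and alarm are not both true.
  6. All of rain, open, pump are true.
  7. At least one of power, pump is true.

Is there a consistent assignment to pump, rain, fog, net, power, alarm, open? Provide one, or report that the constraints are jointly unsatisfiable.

pump = True; rain = True; fog = False; net = True; power = False; alarm = False; open = True

  (1) {open, net, power, rain}: 3 true — at least one ✓
  (2) {alarm, rain, fog}: 1 true — at most one ✓
  (3) rain=T, power=F — not both ✓
  (4) {power, pump}: 1/2 true — not all ✓
  (5) pump=T, alarm=F — not both ✓
  (6) {rain, open, pump}: all 3 true ✓
  (7) {power, pump}: 1 true — at least one ✓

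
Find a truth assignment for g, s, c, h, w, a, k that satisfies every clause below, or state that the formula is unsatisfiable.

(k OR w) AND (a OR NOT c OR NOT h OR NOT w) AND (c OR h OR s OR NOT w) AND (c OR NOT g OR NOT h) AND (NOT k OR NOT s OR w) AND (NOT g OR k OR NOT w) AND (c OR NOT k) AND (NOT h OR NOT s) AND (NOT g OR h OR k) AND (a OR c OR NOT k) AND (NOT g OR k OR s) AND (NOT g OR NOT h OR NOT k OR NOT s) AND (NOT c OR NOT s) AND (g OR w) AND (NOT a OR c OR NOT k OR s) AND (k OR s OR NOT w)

g = True; s = False; c = True; h = True; w = False; a = False; k = True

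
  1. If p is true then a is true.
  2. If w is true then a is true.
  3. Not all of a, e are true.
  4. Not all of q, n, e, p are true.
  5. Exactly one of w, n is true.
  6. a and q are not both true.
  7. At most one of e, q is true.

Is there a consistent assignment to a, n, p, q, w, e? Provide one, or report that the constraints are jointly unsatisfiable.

a = True, n = True, p = True, q = False, w = False, e = False

  (1) p=T ⇒ a: T ✓
  (2) w=F ⇒ a: vacuous ✓
  (3) {a, e}: 1/2 true — not all ✓
  (4) {q, n, e, p}: 2/4 true — not all ✓
  (5) {w, n}: 1 true — exactly one ✓
  (6) a=T, q=F — not both ✓
  (7) {e, q}: 0 true — at most one ✓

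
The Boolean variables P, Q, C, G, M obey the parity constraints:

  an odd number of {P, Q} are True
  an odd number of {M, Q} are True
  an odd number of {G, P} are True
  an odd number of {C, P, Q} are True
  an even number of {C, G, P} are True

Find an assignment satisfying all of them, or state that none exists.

No satisfying assignment exists.

Adding constraints 1, 3, 4, 5 mod 2: every variable appears an even number of times on the left, so the left side is 0.
But the right sides sum to 1 (mod 2). 0 ≠ 1 — the system is inconsistent.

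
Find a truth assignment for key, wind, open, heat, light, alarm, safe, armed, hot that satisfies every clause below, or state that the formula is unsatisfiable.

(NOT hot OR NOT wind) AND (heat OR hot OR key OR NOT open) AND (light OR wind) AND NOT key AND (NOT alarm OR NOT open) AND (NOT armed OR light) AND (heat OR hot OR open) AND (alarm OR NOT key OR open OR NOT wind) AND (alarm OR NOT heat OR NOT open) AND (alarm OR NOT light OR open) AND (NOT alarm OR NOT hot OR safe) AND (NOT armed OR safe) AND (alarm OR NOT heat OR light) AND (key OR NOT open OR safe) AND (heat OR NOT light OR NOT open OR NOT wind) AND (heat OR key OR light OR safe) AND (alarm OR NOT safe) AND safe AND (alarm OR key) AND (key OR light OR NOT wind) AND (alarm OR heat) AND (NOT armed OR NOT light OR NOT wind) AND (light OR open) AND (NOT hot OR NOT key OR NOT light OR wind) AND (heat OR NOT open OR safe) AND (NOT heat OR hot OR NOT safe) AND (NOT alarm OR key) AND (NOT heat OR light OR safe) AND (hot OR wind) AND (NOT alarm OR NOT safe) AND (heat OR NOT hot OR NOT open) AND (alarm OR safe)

The formula is unsatisfiable.

Case key = True:
  Clause (NOT key) is falsified — contradiction.
Case key = False:
  (safe) forces safe = True.
  (alarm OR NOT safe) forces alarm = True.
  Clause (NOT alarm OR key) is falsified — contradiction.
Both cases fail, so the formula is unsatisfiable.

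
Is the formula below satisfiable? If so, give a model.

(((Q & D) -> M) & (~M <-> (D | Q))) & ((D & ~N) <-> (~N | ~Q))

Q = False, M = False, N = False, D = True

  ((Q & D) -> M) & (~M <-> (D | Q)) = True
    (Q & D) -> M = True
      Q & D = False
    ~M <-> (D | Q) = True
      ~M = True
      D | Q = True
  (D & ~N) <-> (~N | ~Q) = True
    D & ~N = True
      ~N = True
    ~N | ~Q = True
      ~N = True
      ~Q = True
Both conjuncts True, so the formula holds.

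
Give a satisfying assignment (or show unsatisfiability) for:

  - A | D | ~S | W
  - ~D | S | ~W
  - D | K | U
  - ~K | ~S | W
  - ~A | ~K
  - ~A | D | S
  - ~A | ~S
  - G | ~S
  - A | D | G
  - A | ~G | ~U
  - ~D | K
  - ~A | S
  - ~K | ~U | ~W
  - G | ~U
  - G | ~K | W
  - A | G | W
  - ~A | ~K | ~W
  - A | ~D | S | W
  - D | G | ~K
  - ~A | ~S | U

Set D = False.
Set A = False.
  then (A | D | G) forces G = True.
  then (A | ~G | ~U) forces U = False.
  then (D | K | U) forces K = True.
Set S = False.
Set W = True.
All clauses satisfied.

D=F, A=F, K=T, U=F, S=F, G=T, W=T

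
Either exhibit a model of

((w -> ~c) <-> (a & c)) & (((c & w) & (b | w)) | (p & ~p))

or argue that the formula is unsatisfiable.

a = False; w = True; c = True; p = False; b = True

  (w -> ~c) <-> (a & c) = True
    w -> ~c = False
      ~c = False
    a & c = False
  ((c & w) & (b | w)) | (p & ~p) = True
    (c & w) & (b | w) = True
      c & w = True
      b | w = True
    p & ~p = False
      ~p = True
Both conjuncts True, so the formula holds.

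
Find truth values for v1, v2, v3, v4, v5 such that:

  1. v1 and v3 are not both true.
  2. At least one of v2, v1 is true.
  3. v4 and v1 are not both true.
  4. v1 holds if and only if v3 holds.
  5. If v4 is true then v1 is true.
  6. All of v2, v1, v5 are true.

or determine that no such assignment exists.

Case v1 = True:
  (1) with v1=T forces v3 = False.
  Constraint (4) is violated (v1=T, v3=F) — contradiction.
Case v1 = False:
  Constraint (6) is violated (v1=F) — contradiction.
Both cases fail — unsatisfiable.

UNSATISFIABLE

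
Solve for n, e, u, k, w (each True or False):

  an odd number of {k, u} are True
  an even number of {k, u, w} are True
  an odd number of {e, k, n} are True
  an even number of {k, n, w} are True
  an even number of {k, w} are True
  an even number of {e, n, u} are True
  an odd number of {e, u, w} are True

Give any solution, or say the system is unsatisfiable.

n = False, e = False, u = False, k = True, w = True

{k, u}: 1 true → odd ✓
{k, u, w}: 2 true → even ✓
{e, k, n}: 1 true → odd ✓
{k, n, w}: 2 true → even ✓
{k, w}: 2 true → even ✓
{e, n, u}: 0 true → even ✓
{e, u, w}: 1 true → odd ✓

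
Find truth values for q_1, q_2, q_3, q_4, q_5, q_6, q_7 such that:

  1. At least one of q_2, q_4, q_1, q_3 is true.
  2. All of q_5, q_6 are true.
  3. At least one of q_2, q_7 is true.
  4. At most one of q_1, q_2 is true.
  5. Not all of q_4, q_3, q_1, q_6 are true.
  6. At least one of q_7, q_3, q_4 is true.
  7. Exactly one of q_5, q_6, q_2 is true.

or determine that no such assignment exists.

The formula is unsatisfiable.

Case q_5 = True:
  (2) forces q_6 = True.
  Constraint (7) is violated (q_5=T, q_6=T) — contradiction.
Case q_5 = False:
  Constraint (2) is violated (q_5=F) — contradiction.
Both cases fail — unsatisfiable.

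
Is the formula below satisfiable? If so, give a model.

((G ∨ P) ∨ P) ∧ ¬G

G = False, P = True

  (G ∨ P) ∨ P = True
    G ∨ P = True
  ¬G = True
Both conjuncts True, so the formula holds.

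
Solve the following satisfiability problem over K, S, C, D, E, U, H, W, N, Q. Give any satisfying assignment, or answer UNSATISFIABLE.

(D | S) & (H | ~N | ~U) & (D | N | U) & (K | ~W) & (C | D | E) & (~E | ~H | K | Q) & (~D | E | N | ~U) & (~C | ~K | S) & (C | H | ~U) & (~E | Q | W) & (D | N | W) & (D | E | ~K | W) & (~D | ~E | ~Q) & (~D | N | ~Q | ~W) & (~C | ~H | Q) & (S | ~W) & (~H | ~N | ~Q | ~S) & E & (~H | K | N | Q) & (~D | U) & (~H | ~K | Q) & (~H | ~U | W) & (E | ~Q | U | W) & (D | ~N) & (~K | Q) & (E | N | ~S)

Unit clause (E) forces E = True.
Set K = True.
  then (~K | Q) forces Q = True.
  then (~D | ~E | ~Q) forces D = False.
  then (D | ~N) forces N = False.
  then (D | S) forces S = True.
  then (D | N | U) forces U = True.
  then (D | N | W) forces W = True.
Set C = True.
Set H = True.
All clauses satisfied.

K = True; S = True; C = True; D = False; E = True; U = True; H = True; W = True; N = False; Q = True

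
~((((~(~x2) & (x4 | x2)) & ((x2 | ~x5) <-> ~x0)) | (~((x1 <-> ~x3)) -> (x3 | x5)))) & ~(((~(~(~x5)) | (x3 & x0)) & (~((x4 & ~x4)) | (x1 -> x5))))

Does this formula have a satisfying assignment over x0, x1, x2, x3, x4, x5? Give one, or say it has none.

No satisfying assignment exists.

Case x5 = True: the conjunct ~((((~(~x2) & (x4 | x2)) & ((x2 | ~x5) <-> ~x0)) | (~((x1 <-> ~x3)) -> (x3 | x5)))) becomes ~((((~(~x2) & (x4 | x2)) & (x2 <-> ~x0)) | True)) = False.
Case x5 = False: the formula simplifies to ~((((~(~x2) & (x4 | x2)) & ~x0) | (~((x1 <-> ~x3)) -> x3))) & ~((~((x4 & ~x4)) | ~x1)).
  x4 = True: the conjunct ~((~((x4 & ~x4)) | ~x1)) becomes ~((True | ~x1)) = False.
  x4 = False: the conjunct ~((~((x4 & ~x4)) | ~x1)) becomes ~((True | ~x1)) = False.
Both cases fail — unsatisfiable.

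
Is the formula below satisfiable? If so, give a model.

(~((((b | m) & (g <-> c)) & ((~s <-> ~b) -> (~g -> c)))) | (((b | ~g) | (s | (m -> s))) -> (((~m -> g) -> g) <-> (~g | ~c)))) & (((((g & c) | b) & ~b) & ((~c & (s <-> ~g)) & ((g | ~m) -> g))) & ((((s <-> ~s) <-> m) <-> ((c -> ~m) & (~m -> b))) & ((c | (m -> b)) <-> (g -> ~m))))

Case c = True: the conjunct ~c is False.
Case c = False: the formula simplifies to (~((((b | m) & ~g) & ((~s <-> ~b) -> g))) | (((b | ~g) | (s | (m -> s))) -> ((~m -> g) -> g))) & (((b & ~b) & ((s <-> ~g) & ((g | ~m) -> g))) & ((((s <-> ~s) <-> m) <-> (~m -> b)) & ((m -> b) <-> (g -> ~m)))).
  b = True: the conjunct ~b is False.
  b = False: the conjunct b is False.
Both cases fail — unsatisfiable.

No satisfying assignment exists.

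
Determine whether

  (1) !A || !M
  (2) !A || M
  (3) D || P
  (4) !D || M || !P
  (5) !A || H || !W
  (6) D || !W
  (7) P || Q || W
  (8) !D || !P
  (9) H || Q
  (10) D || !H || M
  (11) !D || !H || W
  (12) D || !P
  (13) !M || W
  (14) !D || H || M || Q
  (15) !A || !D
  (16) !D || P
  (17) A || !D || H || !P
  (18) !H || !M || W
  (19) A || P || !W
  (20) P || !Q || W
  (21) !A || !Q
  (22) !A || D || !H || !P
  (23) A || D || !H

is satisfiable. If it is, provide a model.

UNSATISFIABLE

Case D = True:
  (!D || !P) forces P = False.
  Clause (!D || P) is falsified — contradiction.
Case D = False:
  (D || P) forces P = True.
  Clause (D || !P) is falsified — contradiction.
Both cases fail, so the formula is unsatisfiable.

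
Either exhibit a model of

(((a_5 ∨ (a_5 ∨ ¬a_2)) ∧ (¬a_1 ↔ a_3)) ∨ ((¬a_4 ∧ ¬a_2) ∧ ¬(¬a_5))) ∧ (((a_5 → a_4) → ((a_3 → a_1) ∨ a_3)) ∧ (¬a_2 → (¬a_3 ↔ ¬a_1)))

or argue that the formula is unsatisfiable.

a_1 = True, a_2 = True, a_3 = False, a_4 = False, a_5 = True

  ((a_5 ∨ (a_5 ∨ ¬a_2)) ∧ (¬a_1 ↔ a_3)) ∨ ((¬a_4 ∧ ¬a_2) ∧ ¬(¬a_5)) = True
    (a_5 ∨ (a_5 ∨ ¬a_2)) ∧ (¬a_1 ↔ a_3) = True
      a_5 ∨ (a_5 ∨ ¬a_2) = True
        a_5 ∨ ¬a_2 = True
          ¬a_2 = False
      ¬a_1 ↔ a_3 = True
        ¬a_1 = False
    (¬a_4 ∧ ¬a_2) ∧ ¬(¬a_5) = False
      ¬a_4 ∧ ¬a_2 = False
        ¬a_4 = True
        ¬a_2 = False
      ¬(¬a_5) = True
        ¬a_5 = False
  ((a_5 → a_4) → ((a_3 → a_1) ∨ a_3)) ∧ (¬a_2 → (¬a_3 ↔ ¬a_1)) = True
    (a_5 → a_4) → ((a_3 → a_1) ∨ a_3) = True
      a_5 → a_4 = False
      (a_3 → a_1) ∨ a_3 = True
        a_3 → a_1 = True
    ¬a_2 → (¬a_3 ↔ ¬a_1) = True
      ¬a_2 = False
      ¬a_3 ↔ ¬a_1 = False
        ¬a_3 = True
        ¬a_1 = False
Both conjuncts True, so the formula holds.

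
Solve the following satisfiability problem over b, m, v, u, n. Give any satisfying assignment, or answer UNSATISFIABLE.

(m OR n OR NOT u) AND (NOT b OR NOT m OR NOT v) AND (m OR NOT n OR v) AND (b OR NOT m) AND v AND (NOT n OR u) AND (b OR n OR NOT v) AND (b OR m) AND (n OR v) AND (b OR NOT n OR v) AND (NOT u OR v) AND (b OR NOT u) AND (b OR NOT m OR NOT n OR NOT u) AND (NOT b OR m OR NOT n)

Unit clause (v) forces v = True.
Set b = True.
  then (NOT b OR NOT m OR NOT v) forces m = False.
  then (NOT b OR m OR NOT n) forces n = False.
  then (m OR n OR NOT u) forces u = False.
All clauses satisfied.

b: True, m: False, v: True, u: False, n: False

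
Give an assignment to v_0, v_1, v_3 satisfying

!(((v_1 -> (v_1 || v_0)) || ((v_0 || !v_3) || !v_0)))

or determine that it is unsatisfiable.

Unsatisfiable

Case v_0 = True: the formula becomes !((True || True)) = False.
Case v_0 = False: the formula becomes !(((v_1 -> v_1) || True)) = False.
Both cases fail — unsatisfiable.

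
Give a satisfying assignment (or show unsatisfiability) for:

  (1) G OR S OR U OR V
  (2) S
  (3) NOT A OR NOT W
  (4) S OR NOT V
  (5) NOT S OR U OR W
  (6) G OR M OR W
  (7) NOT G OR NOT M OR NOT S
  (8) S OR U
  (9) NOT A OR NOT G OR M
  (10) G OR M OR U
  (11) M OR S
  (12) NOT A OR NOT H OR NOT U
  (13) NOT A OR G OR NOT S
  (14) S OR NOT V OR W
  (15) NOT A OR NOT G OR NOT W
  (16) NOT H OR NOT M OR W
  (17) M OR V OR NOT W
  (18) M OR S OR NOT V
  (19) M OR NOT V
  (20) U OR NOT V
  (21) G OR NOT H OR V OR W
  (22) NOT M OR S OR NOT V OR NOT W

Unit clause (S) forces S = True.
Set W = True.
  then (NOT A OR NOT W) forces A = False.
Set U = True.
Set V = True.
  then (M OR NOT V) forces M = True.
  then (NOT G OR NOT M OR NOT S) forces G = False.
Set H = True.
All clauses satisfied.

W=T, U=T, V=T, H=T, M=T, G=F, A=F, S=T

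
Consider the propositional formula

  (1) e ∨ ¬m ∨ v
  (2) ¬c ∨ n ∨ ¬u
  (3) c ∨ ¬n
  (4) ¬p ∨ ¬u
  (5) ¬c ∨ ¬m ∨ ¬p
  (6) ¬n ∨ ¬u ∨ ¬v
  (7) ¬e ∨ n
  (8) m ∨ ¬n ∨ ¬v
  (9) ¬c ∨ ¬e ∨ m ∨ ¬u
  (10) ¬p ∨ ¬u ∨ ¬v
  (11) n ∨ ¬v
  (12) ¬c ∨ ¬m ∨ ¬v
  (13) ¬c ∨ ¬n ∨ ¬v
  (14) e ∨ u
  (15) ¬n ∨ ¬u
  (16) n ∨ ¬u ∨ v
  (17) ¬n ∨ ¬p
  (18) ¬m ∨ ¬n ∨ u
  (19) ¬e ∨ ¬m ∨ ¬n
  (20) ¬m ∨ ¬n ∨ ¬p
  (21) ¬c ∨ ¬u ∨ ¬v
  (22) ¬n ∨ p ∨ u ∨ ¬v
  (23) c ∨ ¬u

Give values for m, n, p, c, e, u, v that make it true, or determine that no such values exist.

Set m = False.
Set n = True.
  then (c ∨ ¬n) forces c = True.
  then (m ∨ ¬n ∨ ¬v) forces v = False.
  then (¬n ∨ ¬u) forces u = False.
  then (¬n ∨ ¬p) forces p = False.
  then (e ∨ u) forces e = True.
All clauses satisfied.

m=F, n=T, p=F, c=T, e=T, u=F, v=F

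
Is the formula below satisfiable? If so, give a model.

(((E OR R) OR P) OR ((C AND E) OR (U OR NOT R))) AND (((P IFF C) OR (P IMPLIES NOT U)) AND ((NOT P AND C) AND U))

C: True; E: False; P: False; U: True; R: True

  ((E OR R) OR P) OR ((C AND E) OR (U OR NOT R)) = True
    (E OR R) OR P = True
      E OR R = True
    (C AND E) OR (U OR NOT R) = True
      C AND E = False
      U OR NOT R = True
        NOT R = False
  ((P IFF C) OR (P IMPLIES NOT U)) AND ((NOT P AND C) AND U) = True
    (P IFF C) OR (P IMPLIES NOT U) = True
      P IFF C = False
      P IMPLIES NOT U = True
        NOT U = False
    (NOT P AND C) AND U = True
      NOT P AND C = True
        NOT P = True
Both conjuncts True, so the formula holds.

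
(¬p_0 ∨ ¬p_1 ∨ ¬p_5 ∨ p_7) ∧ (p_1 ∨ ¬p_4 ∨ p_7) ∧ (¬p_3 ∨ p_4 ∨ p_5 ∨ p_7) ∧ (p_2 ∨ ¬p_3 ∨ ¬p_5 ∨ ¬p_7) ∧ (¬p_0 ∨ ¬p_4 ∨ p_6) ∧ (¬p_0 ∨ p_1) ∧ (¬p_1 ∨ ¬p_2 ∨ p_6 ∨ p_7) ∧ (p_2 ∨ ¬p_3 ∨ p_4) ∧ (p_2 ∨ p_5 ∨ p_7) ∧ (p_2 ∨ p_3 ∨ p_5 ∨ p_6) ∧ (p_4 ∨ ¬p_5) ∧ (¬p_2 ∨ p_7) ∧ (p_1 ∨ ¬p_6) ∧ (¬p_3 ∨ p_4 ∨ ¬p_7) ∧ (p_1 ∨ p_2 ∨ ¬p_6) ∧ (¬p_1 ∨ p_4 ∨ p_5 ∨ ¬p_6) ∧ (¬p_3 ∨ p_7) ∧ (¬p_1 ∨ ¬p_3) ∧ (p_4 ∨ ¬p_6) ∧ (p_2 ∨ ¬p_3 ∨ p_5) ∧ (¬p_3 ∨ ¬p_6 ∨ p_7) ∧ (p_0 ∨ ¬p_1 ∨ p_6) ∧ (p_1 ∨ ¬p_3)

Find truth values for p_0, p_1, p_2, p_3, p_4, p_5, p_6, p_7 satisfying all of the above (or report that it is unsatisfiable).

p_0=F, p_1=F, p_2=T, p_3=F, p_4=T, p_5=F, p_6=F, p_7=T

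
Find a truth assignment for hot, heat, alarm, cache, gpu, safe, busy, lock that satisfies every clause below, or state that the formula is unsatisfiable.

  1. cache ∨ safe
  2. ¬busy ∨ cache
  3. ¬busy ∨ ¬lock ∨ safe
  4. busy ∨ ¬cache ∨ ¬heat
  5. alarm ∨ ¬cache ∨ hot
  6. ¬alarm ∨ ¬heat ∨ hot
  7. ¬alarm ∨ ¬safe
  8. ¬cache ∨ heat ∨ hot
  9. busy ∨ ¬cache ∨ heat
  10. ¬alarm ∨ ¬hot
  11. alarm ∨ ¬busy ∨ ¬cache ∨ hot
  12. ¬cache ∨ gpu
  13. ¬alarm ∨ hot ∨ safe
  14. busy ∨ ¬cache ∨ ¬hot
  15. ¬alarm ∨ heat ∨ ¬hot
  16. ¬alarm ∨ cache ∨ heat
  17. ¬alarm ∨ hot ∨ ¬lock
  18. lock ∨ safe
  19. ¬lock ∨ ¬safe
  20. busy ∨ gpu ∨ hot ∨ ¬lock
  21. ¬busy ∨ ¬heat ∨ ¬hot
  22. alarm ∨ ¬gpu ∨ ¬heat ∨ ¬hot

hot=F, heat=T, alarm=F, cache=F, gpu=T, safe=T, busy=F, lock=F

Set hot = False.
Set heat = True.
  then (¬alarm ∨ ¬heat ∨ hot) forces alarm = False.
  then (alarm ∨ ¬cache ∨ hot) forces cache = False.
  then (cache ∨ safe) forces safe = True.
  then (¬busy ∨ cache) forces busy = False.
  then (¬lock ∨ ¬safe) forces lock = False.
Set gpu = True.
All clauses satisfied.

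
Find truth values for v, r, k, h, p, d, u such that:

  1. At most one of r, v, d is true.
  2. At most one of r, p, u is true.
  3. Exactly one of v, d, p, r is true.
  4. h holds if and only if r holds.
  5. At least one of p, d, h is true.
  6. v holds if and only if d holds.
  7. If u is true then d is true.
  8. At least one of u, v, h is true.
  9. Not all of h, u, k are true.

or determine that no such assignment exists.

v: False, r: True, k: True, h: True, p: False, d: False, u: False

  (1) {r, v, d}: 1 true — at most one ✓
  (2) {r, p, u}: 1 true — at most one ✓
  (3) {v, d, p, r}: 1 true — exactly one ✓
  (4) h=T, r=T — same ✓
  (5) {p, d, h}: 1 true — at least one ✓
  (6) v=F, d=F — same ✓
  (7) u=F ⇒ d: vacuous ✓
  (8) {u, v, h}: 1 true — at least one ✓
  (9) {h, u, k}: 2/3 true — not all ✓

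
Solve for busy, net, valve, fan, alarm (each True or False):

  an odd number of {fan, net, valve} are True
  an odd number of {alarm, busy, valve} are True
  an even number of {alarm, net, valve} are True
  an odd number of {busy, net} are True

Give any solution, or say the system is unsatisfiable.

busy = False, net = True, valve = True, fan = True, alarm = False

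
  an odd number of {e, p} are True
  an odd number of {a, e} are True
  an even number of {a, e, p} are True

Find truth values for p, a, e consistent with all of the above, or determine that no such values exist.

p = True, a = True, e = False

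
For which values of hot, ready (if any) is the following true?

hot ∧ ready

hot = True, ready = True

Both conjuncts True, so the formula holds.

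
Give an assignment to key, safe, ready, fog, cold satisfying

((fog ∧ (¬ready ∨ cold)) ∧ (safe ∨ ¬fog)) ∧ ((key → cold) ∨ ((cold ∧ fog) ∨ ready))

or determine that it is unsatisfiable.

key: False; safe: True; ready: False; fog: True; cold: True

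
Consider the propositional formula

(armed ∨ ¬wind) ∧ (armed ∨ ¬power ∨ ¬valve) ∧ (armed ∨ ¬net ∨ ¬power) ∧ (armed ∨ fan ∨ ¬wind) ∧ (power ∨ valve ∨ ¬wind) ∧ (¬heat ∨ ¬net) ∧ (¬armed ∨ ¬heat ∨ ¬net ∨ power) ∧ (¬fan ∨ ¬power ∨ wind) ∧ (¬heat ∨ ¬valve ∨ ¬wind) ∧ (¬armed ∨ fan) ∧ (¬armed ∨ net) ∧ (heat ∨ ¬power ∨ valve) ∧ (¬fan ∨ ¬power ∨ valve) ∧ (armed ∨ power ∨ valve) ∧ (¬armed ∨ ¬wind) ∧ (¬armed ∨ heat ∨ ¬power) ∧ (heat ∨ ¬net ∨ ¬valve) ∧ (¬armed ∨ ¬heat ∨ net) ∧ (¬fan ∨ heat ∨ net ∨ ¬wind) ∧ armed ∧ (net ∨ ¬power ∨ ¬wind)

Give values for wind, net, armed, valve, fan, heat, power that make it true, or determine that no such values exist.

Unit clause (armed) forces armed = True.
In (¬armed ∨ fan) only fan is left, so fan = True.
In (¬armed ∨ net) only net is left, so net = True.
In (¬armed ∨ ¬wind) only ¬wind is left, so wind = False.
In (¬heat ∨ ¬net) only ¬heat is left, so heat = False.
In (¬fan ∨ ¬power ∨ wind) only ¬power is left, so power = False.
In (heat ∨ ¬net ∨ ¬valve) only ¬valve is left, so valve = False.
All clauses satisfied.

wind = False, net = True, armed = True, valve = False, fan = True, heat = False, power = False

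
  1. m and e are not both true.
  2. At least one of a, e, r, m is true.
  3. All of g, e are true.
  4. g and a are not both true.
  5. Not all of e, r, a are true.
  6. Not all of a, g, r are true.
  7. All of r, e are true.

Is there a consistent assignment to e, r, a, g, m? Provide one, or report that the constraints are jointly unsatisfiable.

e: True, r: True, a: False, g: True, m: False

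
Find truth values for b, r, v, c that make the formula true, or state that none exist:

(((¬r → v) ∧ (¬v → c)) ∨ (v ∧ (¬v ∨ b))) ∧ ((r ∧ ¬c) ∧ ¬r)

UNSATISFIABLE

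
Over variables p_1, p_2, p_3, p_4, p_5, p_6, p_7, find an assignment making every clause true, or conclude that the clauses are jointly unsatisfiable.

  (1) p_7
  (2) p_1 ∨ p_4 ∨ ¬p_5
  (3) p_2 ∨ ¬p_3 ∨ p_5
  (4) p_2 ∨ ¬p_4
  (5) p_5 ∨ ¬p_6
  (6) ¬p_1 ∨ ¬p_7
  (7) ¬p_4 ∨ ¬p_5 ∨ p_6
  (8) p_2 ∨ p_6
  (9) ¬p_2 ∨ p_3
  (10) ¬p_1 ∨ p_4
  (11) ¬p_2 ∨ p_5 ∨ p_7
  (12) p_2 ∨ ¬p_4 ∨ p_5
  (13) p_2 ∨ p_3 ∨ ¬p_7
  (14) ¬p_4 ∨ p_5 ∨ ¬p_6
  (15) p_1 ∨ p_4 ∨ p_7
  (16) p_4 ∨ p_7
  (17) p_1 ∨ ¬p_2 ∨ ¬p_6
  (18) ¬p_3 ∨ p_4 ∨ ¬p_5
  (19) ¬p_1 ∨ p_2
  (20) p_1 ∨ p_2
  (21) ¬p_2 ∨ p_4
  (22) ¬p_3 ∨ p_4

p_1 = False, p_2 = True, p_3 = True, p_4 = True, p_5 = False, p_6 = False, p_7 = True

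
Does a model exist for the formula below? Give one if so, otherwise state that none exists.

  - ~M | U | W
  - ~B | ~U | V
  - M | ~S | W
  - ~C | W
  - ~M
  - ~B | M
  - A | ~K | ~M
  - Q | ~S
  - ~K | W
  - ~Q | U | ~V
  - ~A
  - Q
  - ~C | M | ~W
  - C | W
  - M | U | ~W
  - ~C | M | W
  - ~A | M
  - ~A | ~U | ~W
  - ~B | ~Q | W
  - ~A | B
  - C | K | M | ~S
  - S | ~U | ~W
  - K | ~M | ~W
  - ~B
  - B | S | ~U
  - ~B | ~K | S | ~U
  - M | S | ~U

Unit clause (~M) forces M = False.
In (~B | M) only ~B is left, so B = False.
Unit clause (~A) forces A = False.
Unit clause (Q) forces Q = True.
Set V = False.
Set K = True.
  then (~K | W) forces W = True.
  then (~C | M | ~W) forces C = False.
  then (M | U | ~W) forces U = True.
  then (S | ~U | ~W) forces S = True.
All clauses satisfied.

B=F, V=F, K=T, M=F, S=T, Q=T, U=T, C=F, A=F, W=T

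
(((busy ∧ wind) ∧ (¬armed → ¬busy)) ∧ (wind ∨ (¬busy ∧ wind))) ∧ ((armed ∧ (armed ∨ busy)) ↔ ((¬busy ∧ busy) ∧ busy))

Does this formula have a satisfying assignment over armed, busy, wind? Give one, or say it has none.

Case busy = True: the formula simplifies to ((wind ∧ armed) ∧ wind) ∧ ¬armed.
  armed = True: the conjunct ¬armed is False.
  armed = False: the conjunct armed is False.
Case busy = False: the conjunct busy is False.
Both cases fail — unsatisfiable.

Unsatisfiable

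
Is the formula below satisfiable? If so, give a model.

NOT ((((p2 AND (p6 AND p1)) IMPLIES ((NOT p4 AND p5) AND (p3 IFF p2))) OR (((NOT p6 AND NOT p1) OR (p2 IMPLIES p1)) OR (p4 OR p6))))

Case p1 = True: the formula becomes NOT ((((p2 AND p6) IMPLIES ((NOT p4 AND p5) AND (p3 IFF p2))) OR True)) = False.
Case p1 = False: the formula becomes NOT ((True OR ((NOT p6 OR NOT p2) OR (p4 OR p6)))) = False.
Both cases fail — unsatisfiable.

UNSATISFIABLE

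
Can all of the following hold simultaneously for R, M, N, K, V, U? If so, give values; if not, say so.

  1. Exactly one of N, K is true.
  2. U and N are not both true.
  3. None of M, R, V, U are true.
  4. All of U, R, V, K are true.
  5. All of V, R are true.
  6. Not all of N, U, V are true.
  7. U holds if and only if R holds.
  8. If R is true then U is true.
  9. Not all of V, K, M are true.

Unsatisfiable

Case R = True:
  Constraint (3) is violated (R=T) — contradiction.
Case R = False:
  Constraint (4) is violated (R=F) — contradiction.
Both cases fail — unsatisfiable.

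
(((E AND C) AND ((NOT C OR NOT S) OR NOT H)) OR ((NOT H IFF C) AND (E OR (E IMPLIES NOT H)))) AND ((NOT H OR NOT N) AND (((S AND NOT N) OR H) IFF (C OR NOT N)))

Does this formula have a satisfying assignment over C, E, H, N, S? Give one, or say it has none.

C = False, E = False, H = True, N = False, S = True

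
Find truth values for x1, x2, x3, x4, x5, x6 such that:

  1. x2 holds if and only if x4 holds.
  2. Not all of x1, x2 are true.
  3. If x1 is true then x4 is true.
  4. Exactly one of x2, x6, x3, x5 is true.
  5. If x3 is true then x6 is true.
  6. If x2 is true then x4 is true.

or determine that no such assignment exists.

x1 = False, x2 = False, x3 = False, x4 = False, x5 = False, x6 = True

  (1) x2=F, x4=F — same ✓
  (2) {x1, x2}: 0/2 true — not all ✓
  (3) x1=F ⇒ x4: vacuous ✓
  (4) {x2, x6, x3, x5}: 1 true — exactly one ✓
  (5) x3=F ⇒ x6: vacuous ✓
  (6) x2=F ⇒ x4: vacuous ✓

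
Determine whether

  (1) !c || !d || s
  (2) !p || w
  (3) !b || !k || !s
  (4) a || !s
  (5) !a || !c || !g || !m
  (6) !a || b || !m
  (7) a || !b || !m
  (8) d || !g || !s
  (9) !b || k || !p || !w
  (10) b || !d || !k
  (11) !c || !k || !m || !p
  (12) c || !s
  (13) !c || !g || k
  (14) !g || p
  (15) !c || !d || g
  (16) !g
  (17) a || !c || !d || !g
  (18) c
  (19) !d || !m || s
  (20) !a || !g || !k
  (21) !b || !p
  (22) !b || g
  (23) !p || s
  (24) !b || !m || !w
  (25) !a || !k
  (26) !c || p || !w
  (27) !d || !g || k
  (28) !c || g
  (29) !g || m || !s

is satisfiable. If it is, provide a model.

No satisfying assignment exists.

Case g = True:
  Clause (!g) is falsified — contradiction.
Case g = False:
  (c) forces c = True.
  Clause (!c || g) is falsified — contradiction.
Both cases fail, so the formula is unsatisfiable.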